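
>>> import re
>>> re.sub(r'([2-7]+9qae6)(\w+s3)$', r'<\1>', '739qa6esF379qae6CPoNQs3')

'739qa6esF<379qae6>'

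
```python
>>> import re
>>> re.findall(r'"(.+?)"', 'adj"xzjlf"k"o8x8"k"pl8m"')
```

With a single group, `findall` returns only what that group captured — 3 items.

['xzjlf', 'o8x8', 'pl8m']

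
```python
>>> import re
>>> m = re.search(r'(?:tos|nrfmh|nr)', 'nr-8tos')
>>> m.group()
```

'nr'

`search` walks the string left to right and returns the first match it finds.
The match spans [0:2] → 'nr'.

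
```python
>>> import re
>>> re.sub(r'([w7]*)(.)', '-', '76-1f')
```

'----'

The pattern matches zero or more of one of [w7] (captured); then any character (captured).
Matches: at [0:2] → '76'; at [2:3] → '-'; at [3:4] → '1'; at [4:5] → 'f'.
Each match is replaced by '-'.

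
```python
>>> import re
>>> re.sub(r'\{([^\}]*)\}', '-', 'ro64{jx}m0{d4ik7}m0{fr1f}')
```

'ro64-m0-m0-'

`sub` substitutes '-' at each match site.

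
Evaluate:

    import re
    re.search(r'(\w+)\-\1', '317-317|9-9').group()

'317-317'

The backreference `\1` re-matches whatever the first group consumed, character for character.
`search` walks the string left to right and returns the first match it finds.
The match spans [0:7] → '317-317'.
Captured: group 1 = '317'.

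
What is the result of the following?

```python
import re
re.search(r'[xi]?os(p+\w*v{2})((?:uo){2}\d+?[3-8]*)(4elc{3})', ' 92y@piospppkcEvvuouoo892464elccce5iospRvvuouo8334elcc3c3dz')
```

None

Pattern: optionally one of [xi], then the literal 'os'; then one or more of the literal 'p', then zero or more of a word character, then exactly 2 of the literal 'v' (captured); then the literal 'uo' repeated 2 times, then one or more of a digit (lazy), then zero or more of a character in [3-8] (captured); then the literal '4el', then exactly 3 of the literal 'c' (captured).
Here nothing in the string fits, so the call returns None.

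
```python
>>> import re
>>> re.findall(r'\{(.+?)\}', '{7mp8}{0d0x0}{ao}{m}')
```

['7mp8', '0d0x0', 'ao', 'm']

Because there's exactly one group, `findall` drops the full match and keeps group 1 from each hit.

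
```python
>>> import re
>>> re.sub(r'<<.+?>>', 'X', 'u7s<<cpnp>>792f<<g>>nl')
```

'u7sX792fXnl'

Lazy quantifiers expand one character at a time until the remainder of the pattern can match.
Every occurrence is swapped for 'X'.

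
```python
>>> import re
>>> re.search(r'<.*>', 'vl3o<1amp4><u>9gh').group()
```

'<1amp4><u>'

The match spans [4:14] → '<1amp4><u>'.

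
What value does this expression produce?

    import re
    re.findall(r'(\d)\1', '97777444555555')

['7', '7', '4', '5', '5', '5']

After group 1 captures some text, `\1` only succeeds where that same text appears again.
Walking the string: at [1:3] match '77', group 1 = '7'; at [3:5] match '77', group 1 = '7'; at [5:7] match '44', group 1 = '4'; at [8:10] match '55', group 1 = '5'; at [10:12] match '55', group 1 = '5'; ….
Because there's exactly one group, `findall` drops the full match and keeps group 1 from each hit.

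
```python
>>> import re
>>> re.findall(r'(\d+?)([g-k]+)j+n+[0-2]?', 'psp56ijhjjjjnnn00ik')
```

[('56', 'ijhjjj')]

This matches one or more of a digit (lazy) (captured); then one or more of a character in [g-k] (captured); then one or more of a literal 'j', then one or more of a literal 'n', then optionally a character in [0-2].
Walking the string: at [3:16] match '56ijhjjjjnnn0', groups = ('56', 'ijhjjj').
With 2 capturing groups, `findall` returns a 2-tuple per match.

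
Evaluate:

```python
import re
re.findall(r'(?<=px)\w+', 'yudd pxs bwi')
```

The lookaround is zero-width — it requires the adjacent text to match without consuming it, so the asserted text isn't part of the match.
Since nothing is captured, `findall` lists the 1 matched substring directly.

['s']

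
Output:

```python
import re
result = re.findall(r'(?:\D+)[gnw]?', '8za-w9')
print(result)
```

['za-w']

Pattern: one or more of a non-digit (non-capturing group); then optionally one of [gnw].
Walking the string: at [1:5] → 'za-w'.
No capturing groups, so `findall` returns the 1 full match string.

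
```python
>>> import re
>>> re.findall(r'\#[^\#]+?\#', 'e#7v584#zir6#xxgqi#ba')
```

Walking the string: at [1:8] → '#7v584#'; at [12:19] → '#xxgqi#'.
With no groups in the pattern, `findall` gives back each whole match — 2 here.

['#7v584#', '#xxgqi#']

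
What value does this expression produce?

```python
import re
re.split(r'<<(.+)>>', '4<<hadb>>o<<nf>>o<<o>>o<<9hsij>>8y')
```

The group in the pattern means `split` returns the separators' captures alongside the pieces.

['4', 'hadb>>o<<nf>>o<<o>>o<<9hsij', '8y']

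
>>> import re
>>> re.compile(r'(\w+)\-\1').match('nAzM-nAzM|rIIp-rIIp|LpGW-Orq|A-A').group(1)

'nAzM'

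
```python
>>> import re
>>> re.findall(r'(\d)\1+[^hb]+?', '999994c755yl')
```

['9', '5']

`\1` has to match the exact text group 1 already captured.
Scanning left to right: at [0:6] match '999994', group 1 = '9'; at [8:11] match '55y', group 1 = '5'.
`findall` collects group 1 from each match (2 total).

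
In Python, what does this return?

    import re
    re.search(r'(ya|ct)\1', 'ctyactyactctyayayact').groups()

('ct',)

The match spans [8:12] → 'ctct'.
Captured: group 1 = 'ct'.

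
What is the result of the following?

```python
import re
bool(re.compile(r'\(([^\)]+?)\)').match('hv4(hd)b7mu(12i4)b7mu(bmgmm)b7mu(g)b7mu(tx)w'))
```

False

With `match`, the pattern is implicitly anchored at the beginning.
Here the string doesn't start with a match, so the call returns None, and `bool(None)` is False.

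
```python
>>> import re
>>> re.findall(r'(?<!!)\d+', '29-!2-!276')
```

['29', '76']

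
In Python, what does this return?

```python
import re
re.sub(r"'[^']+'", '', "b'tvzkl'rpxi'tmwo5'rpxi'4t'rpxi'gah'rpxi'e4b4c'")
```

'brpxirpxirpxirpxi'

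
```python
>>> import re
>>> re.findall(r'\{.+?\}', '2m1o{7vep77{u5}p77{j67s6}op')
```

['{7vep77{u5}', '{j67s6}']

The `?` after the quantifier makes it lazy — it takes as little as possible before letting the rest of the pattern try.
With no groups in the pattern, `findall` gives back each whole match — 2 here.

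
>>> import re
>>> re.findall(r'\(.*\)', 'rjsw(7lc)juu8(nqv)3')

['(7lc)juu8(nqv)']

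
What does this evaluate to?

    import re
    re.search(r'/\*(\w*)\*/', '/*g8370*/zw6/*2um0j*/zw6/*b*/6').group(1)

Unlike `match`, `search` isn't anchored — it looks for the pattern anywhere in the string.
The match spans [0:9] → '/*g8370*/'.
Captured: group 1 = 'g8370'.

'g8370'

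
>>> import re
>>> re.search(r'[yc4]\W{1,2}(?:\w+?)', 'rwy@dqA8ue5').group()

'y@d'

This matches one of [yc4], then 1 to 2 of a non-word character; then one or more of a word character (lazy) (non-capturing group).
`re.search` scans for the first position where the pattern succeeds.
The match spans [2:5] → 'y@d'.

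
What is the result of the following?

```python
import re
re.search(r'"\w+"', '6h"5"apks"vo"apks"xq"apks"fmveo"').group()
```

'"5"'

The match spans [2:5] → '"5"'.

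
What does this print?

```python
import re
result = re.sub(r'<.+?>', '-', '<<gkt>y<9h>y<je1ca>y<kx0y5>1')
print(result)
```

-y-y-y-1

A non-greedy quantifier consumes as few characters as it can — just enough that the remainder of the pattern still matches from where it stops; whatever follows it matches normally.
Every occurrence is swapped for '-'.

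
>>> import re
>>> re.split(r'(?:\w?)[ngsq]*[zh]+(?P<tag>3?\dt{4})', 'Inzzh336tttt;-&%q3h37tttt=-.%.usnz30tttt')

The group in the pattern means `split` returns the separators' captures alongside the pieces.

['Inzzh336tttt;-&%q', '37tttt', '=-.%.', '30tttt', '']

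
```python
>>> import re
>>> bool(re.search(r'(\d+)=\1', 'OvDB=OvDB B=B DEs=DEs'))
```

False

`\1` has to match the exact text group 1 already captured.
Unlike `match`, `search` isn't anchored — it looks for the pattern anywhere in the string.
Here no position works, so the call returns None, and `bool(None)` is False.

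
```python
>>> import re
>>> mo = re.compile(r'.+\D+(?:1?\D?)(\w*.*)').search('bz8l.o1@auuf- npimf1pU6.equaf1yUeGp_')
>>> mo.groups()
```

This matches one or more of any character, then one or more of a non-digit; then optionally the literal '1', then optionally a non-digit (non-capturing group); then zero or more of a word character, then zero or more of any character (captured).
`search` walks the string left to right and returns the first match it finds.
The match spans [0:36] → 'bz8l.o1@auuf- npimf1pU6.equaf1yUeGp_'.
Captured: group 1 = ''.

('',)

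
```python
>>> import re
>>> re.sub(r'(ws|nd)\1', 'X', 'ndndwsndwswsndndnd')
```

After group 1 captures some text, `\1` only succeeds where that same text appears again.
Matches: at [0:4] → 'ndnd'; at [8:12] → 'wsws'; at [12:16] → 'ndnd'.
Every occurrence is swapped for 'X'.

'XwsndXXnd'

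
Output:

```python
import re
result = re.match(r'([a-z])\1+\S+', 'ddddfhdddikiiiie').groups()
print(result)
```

('d',)

`\1` has to match the exact text group 1 already captured.
`re.match` only tries the pattern at the start of the string.
The match spans [0:16] → 'ddddfhdddikiiiie'.
Captured: group 1 = 'd'.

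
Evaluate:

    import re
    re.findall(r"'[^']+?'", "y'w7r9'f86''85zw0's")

No capturing groups, so `findall` returns the 2 full match strings.

["'w7r9'", "'85zw0'"]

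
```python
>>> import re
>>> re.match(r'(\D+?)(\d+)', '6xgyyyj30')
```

The pattern matches one or more of a non-digit (lazy) (captured); then one or more of a digit (captured).
`re.match` won't scan ahead — the pattern has to work from the very first character.
Here position 0 doesn't satisfy it, so the call returns None.

None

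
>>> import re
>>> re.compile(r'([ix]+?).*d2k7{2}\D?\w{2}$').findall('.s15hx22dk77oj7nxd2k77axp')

The pattern matches one or more of one of [ix] (lazy) (captured); then zero or more of any character, then the literal 'd2k'; then exactly 2 of a literal '7', then optionally a non-digit, then exactly 2 of a word character; then anchored at the end.
Scanning left to right: at [5:25] match 'x22dk77oj7nxd2k77axp', group 1 = 'x'.
One capturing group, so `findall` returns just the captured substring from the one match — 1 in all.

['x']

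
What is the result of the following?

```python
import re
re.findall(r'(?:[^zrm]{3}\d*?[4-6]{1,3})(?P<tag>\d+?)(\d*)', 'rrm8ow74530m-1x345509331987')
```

2 groups means each result is a tuple of 2 captured strings — 2 here.

[('3', '0'), ('0', '9331987')]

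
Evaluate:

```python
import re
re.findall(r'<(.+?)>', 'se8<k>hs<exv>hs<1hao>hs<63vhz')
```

With the lazy modifier that quantifier settles for the fewest repetitions that let the rest of the pattern succeed (the atoms after it are unaffected and can still be greedy).
Because there's exactly one group, `findall` drops the full match and keeps group 1 from each hit.

['k', 'exv', '1hao']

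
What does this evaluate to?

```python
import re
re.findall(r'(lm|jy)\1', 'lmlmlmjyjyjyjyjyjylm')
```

['lm', 'jy', 'jy', 'jy']

After group 1 captures some text, `\1` only succeeds where that same text appears again.
Matches: at [0:4] match 'lmlm', group 1 = 'lm'; at [6:10] match 'jyjy', group 1 = 'jy'; at [10:14] match 'jyjy', group 1 = 'jy'; at [14:18] match 'jyjy', group 1 = 'jy'.
Because there's exactly one group, `findall` drops the full match and keeps group 1 from each hit.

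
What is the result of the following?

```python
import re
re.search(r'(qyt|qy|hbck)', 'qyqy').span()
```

The match spans [0:2] → 'qy'.

(0, 2)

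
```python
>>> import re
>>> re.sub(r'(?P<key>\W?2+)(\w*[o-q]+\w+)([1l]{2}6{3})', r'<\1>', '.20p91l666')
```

'<.2>'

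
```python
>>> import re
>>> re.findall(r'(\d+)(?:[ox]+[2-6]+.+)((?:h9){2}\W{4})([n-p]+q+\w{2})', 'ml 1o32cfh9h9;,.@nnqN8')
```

[('1', 'h9h9;,.@', 'nnqN8')]

The pattern matches one or more of a digit (captured); then one or more of one of [ox], then one or more of a character in [2-6], then one or more of any character (non-capturing group); then the literal 'h9' repeated 2 times, then exactly 4 of a non-word character (captured); then one or more of a character in [n-p], then one or more of the literal 'q', then exactly 2 of a word character (captured).
Matches: at [3:22] match '1o32cfh9h9;,.@nnqN8', groups = ('1', 'h9h9;,.@', 'nnqN8').
3 groups means the one result is a tuple of 3 captured strings — 1 here.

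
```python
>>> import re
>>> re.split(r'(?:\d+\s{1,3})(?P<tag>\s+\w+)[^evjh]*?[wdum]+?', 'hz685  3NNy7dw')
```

The pattern matches one or more of a digit, then 1 to 3 of whitespace (non-capturing group); then one or more of whitespace, then one or more of a word character (captured as 'tag'); then zero or more of any character except [evjh] (lazy), then one or more of one of [wdum] (lazy).
Matches to split on: at [2:14] → '685  3NNy7dw'.
`re.split` interleaves the captured-group text with the surrounding fragments.

['hz', ' 3NNy7d', '']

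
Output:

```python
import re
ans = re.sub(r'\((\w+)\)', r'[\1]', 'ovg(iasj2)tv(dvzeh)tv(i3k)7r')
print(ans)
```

Matches: at [3:10] → '(iasj2)'; at [12:19] → '(dvzeh)'; at [21:26] → '(i3k)'.
Each match is replaced using the text its own group 1 captured.

ovg[iasj2]tv[dvzeh]tv[i3k]7r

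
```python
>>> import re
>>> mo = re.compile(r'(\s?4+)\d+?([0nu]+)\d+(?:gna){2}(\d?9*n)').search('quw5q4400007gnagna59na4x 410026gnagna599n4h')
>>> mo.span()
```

This matches optionally whitespace, then one or more of a literal '4' (captured); then one or more of a digit (lazy); then one or more of one of [0nu] (captured); then one or more of a digit, then the literal 'gna' repeated 2 times; then optionally a digit, then zero or more of a literal '9', then the literal 'n' (captured).
`search` walks the string left to right and returns the first match it finds.
The match spans [5:21] → '4400007gnagna59n'.
Captured: group 1 = '44', group 2 = '000', group 3 = '59n'.

(5, 21)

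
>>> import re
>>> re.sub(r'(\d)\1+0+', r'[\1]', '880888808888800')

'[8][8][8]'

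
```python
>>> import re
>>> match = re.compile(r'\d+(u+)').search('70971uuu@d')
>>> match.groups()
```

Pattern: one or more of a digit; then one or more of a literal 'u' (captured).
`search` walks the string left to right and returns the first match it finds.
The match spans [0:8] → '70971uuu'.
Captured: group 1 = 'uuu'.

('uuu',)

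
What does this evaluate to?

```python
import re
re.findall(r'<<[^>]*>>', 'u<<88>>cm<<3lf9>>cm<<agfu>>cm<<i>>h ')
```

['<<88>>', '<<3lf9>>', '<<agfu>>', '<<i>>']

No capturing groups, so `findall` returns the 4 full match strings.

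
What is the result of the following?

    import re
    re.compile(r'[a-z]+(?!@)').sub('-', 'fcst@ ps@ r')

'-t@ -s@ -'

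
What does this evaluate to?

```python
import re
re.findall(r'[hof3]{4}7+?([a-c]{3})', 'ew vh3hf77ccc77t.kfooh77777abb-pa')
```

This matches exactly 4 of one of [hof3], then one or more of the literal '7' (lazy); then exactly 3 of a character in [a-c] (captured).
Because there's exactly one group, `findall` drops the full match and keeps group 1 from each hit.

['ccc', 'abb']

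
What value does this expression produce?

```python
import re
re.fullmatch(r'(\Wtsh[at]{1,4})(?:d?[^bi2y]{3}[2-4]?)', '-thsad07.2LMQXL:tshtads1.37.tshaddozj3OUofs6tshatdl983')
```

None

For `fullmatch`, every character of the input must be accounted for by the pattern.
Here the pattern can't cover the whole string, so the call returns None.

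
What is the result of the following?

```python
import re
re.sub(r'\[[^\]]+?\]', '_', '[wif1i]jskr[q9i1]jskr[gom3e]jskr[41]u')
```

'_jskr_jskr_jskr_u'

Every occurrence is swapped for '_'.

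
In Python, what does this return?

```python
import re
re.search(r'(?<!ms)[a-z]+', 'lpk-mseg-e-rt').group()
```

`(?!…)`/`(?<!…)` only lets a position through if the neighbouring text does NOT match; no characters are consumed.
The match spans [0:3] → 'lpk'.

'lpk'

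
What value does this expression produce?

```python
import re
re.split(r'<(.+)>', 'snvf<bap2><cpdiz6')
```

['snvf', 'bap2', '<cpdiz6']

With a capturing group present, the delimiter's captured portion is kept in the result list.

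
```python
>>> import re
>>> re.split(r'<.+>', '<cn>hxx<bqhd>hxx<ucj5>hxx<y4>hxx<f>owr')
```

['', 'owr']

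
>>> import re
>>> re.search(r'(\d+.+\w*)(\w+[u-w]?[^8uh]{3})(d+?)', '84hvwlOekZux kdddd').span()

(0, 18)

This matches one or more of a digit, then one or more of any character, then zero or more of a word character (captured); then one or more of a word character, then optionally a character in [u-w], then exactly 3 of any character except [8uh] (captured); then one or more of a literal 'd' (lazy) (captured).
`re.search` scans for the first position where the pattern succeeds.
The match spans [0:18] → '84hvwlOekZux kdddd'.
Captured: group 1 = '84hvwlOekZux ', group 2 = 'kddd', group 3 = 'd'.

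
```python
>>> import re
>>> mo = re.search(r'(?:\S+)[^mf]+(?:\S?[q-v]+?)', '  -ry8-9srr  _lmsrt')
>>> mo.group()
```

Pattern: one or more of a non-whitespace character (non-capturing group); then one or more of any character except [mf]; then optionally a non-whitespace character, then one or more of a character in [q-v] (lazy) (non-capturing group).
Unlike `match`, `search` isn't anchored — it looks for the pattern anywhere in the string.
The match spans [2:17] → '-ry8-9srr  _lms'.

'-ry8-9srr  _lms'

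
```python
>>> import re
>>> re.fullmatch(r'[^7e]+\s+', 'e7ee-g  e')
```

`re.fullmatch` is like wrapping the pattern in `^…$` (in single-line mode).
Here there's no way to consume every character, so the call returns None.

None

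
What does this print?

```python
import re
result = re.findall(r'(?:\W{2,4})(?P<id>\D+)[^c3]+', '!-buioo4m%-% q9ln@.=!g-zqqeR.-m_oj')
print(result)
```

['buioo']

Pattern: 2 to 4 of a non-word character (non-capturing group); then one or more of a non-digit (captured as 'id'); then one or more of any character except [c3].
With a single group, `findall` returns only what that group captured — 1 item.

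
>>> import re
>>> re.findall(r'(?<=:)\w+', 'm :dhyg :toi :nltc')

['dhyg', 'toi', 'nltc']

Lookahead/lookbehind check context without consuming it, so the matched span excludes the asserted characters.
Walking the string: at [3:7] → 'dhyg'; at [9:12] → 'toi'; at [14:18] → 'nltc'.
No capturing groups, so `findall` returns the 3 full match strings.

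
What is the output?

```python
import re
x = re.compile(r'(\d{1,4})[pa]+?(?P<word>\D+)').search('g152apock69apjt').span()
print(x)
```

(1, 9)

The pattern matches 1 to 4 of a digit (captured); then one or more of one of [pa] (lazy); then one or more of a non-digit (captured as 'word').
Unlike `match`, `search` isn't anchored — it looks for the pattern anywhere in the string.
The match spans [1:9] → '152apock'.
Captured: group 1 = '152', group 2 = 'pock'.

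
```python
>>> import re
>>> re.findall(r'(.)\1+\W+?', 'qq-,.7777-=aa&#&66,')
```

['q', '7', 'a', '6']

`\1` is not a pattern — it's the concrete string captured by group 1, re-applied verbatim.
With a single group, `findall` returns only what that group captured — 4 items.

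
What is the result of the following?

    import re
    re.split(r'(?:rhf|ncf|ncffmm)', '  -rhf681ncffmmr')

['  -', '681', 'fmmr']

Alternation isn't longest-match — the leftmost alternative that fits at this position is chosen.
Matches to split on: at [3:6] → 'rhf'; at [9:12] → 'ncf'.
Splitting on the pattern gives 3 pieces.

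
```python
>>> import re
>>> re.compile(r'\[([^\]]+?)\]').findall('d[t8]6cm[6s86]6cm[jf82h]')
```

Scanning left to right: at [1:5] match '[t8]', group 1 = 't8'; at [8:14] match '[6s86]', group 1 = '6s86'; at [17:24] match '[jf82h]', group 1 = 'jf82h'.
One capturing group, so `findall` returns just the captured substring from each match — 3 in all.

['t8', '6s86', 'jf82h']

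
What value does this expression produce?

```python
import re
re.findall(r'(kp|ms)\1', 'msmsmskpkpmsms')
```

`\1` is not a pattern — it's the concrete string captured by group 1, re-applied verbatim.
With a single group, `findall` returns only what that group captured — 3 items.

['ms', 'kp', 'ms']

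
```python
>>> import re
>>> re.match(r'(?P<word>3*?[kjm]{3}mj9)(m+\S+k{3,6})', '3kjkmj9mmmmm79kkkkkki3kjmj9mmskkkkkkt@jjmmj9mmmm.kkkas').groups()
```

The match spans [0:52] → '3kjkmj9mmmmm79kkkkkki3kjmj9mmskkkkkkt@jjmmj9mmmm.kkk'.
Captured: group 1 = '3kjkmj9', group 2 = 'mmmmm79kkkkkki3kjmj9mmskkkkkkt@jjmmj9mmmm.kkk'.

('3kjkmj9', 'mmmmm79kkkkkki3kjmj9mmskkkkkkt@jjmmj9mmmm.kkk')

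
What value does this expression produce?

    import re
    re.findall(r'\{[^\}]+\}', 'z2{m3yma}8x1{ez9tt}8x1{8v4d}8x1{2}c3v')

['{m3yma}', '{ez9tt}', '{8v4d}', '{2}']

`findall` yields the raw match text (4 of them) because the pattern has no groups.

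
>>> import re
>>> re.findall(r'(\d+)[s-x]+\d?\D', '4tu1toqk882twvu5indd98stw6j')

['4', '882', '98']

This matches one or more of a digit (captured); then one or more of a character in [s-x]; then optionally a digit, then a non-digit.
Matches: at [0:5] match '4tu1t', group 1 = '4'; at [8:17] match '882twvu5i', group 1 = '882'; at [20:27] match '98stw6j', group 1 = '98'.
Because there's exactly one group, `findall` drops the full match and keeps group 1 from each hit.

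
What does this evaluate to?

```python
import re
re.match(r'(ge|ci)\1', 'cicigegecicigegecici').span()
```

`match` is anchored at position 0; if the pattern doesn't fit there, it returns None.
The match spans [0:4] → 'cici'.

(0, 4)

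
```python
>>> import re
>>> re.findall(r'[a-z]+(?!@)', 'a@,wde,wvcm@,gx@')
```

A negative assertion filters positions out without eating any characters.
Matches: at [3:6] → 'wde'; at [7:10] → 'wvc'; at [13:14] → 'g'.
With no groups in the pattern, `findall` gives back each whole match — 3 here.

['wde', 'wvc', 'g']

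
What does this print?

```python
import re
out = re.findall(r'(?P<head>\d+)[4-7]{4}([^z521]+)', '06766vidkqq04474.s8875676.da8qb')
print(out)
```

[('0', 'vidkqq04474.s887')]

Pattern: one or more of a digit (captured as 'head'); then exactly 4 of a character in [4-7]; then one or more of any character except [z521] (captured).
Scanning left to right: at [0:21] match '06766vidkqq04474.s887', groups = ('0', 'vidkqq04474.s887').
Multiple groups make `findall` return tuples — one 2-tuple for the one match.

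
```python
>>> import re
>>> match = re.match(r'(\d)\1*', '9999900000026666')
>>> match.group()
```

`match` is anchored at position 0; if the pattern doesn't fit there, it returns None.
The match spans [0:5] → '99999'.

'99999'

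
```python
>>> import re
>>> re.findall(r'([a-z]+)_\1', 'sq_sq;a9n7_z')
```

['sq']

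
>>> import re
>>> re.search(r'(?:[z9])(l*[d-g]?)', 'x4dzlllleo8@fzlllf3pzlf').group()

'zlllle'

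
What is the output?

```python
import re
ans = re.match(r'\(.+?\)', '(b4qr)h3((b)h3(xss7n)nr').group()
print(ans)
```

The `?` after the quantifier makes it lazy — it takes as little as possible before letting the rest of the pattern try.
`re.match` won't scan ahead — the pattern has to work from the very first character.
The match spans [0:6] → '(b4qr)'.

(b4qr)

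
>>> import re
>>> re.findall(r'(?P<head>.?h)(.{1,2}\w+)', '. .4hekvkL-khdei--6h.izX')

[('4h', 'ekvkL'), ('kh', 'dei'), ('6h', '.izX')]

Pattern: optionally any character, then a literal 'h' (captured as 'head'); then 1 to 2 of any character, then one or more of a word character (captured).
`findall` packs the 2 group values into a tuple for every match.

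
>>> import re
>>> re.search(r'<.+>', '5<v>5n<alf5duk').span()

(1, 4)

`re.search` tries every starting position until one works.
The match spans [1:4] → '<v>'.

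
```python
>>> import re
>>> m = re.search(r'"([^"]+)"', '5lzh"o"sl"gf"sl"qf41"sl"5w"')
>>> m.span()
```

Unlike `match`, `search` isn't anchored — it looks for the pattern anywhere in the string.
The match spans [4:7] → '"o"'.
Captured: group 1 = 'o'.

(4, 7)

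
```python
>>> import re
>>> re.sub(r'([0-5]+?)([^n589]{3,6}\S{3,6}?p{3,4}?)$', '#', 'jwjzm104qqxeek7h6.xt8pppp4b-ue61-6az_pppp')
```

'jwjzm104qqxeek7h6.xt8pppp#'

This matches one or more of a character in [0-5] (lazy) (captured); then 3 to 6 of any character except [n589], then 3 to 6 of a non-whitespace character (lazy), then 3 to 4 of the literal 'p' (lazy) (captured); then anchored at the end.
Matches: at [25:41] → '4b-ue61-6az_pppp'.
Each match is replaced by '#'.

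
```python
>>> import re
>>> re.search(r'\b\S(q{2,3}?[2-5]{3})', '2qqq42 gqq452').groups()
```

The pattern matches a word boundary (`\b`, zero-width); then a non-whitespace character; then 2 to 3 of a literal 'q' (lazy), then exactly 3 of a character in [2-5] (captured).
`re.search` scans for the first position where the pattern succeeds.
The match spans [7:13] → 'gqq452'.
Captured: group 1 = 'qq452'.

('qq452',)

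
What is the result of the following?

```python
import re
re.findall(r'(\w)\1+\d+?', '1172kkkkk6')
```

`\1` is not a pattern — it's the concrete string captured by group 1, re-applied verbatim.
Because there's exactly one group, `findall` drops the full match and keeps group 1 from each hit.

['1', 'k']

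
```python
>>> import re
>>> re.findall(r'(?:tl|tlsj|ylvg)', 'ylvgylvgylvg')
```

['ylvg', 'ylvg', 'ylvg']

With no groups in the pattern, `findall` gives back each whole match — 3 here.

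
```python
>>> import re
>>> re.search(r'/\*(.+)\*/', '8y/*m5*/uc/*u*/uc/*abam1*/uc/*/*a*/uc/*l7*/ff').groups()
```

`search` walks the string left to right and returns the first match it finds.
The match spans [2:43] → '/*m5*/uc/*u*/uc/*abam1*/uc/*/*a*/uc/*l7*/'.
Captured: group 1 = 'm5*/uc/*u*/uc/*abam1*/uc/*/*a*/uc/*l7'.

('m5*/uc/*u*/uc/*abam1*/uc/*/*a*/uc/*l7',)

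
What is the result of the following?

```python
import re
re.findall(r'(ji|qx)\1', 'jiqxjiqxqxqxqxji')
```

A backreference is literal: `\1` must see the identical characters the first group matched.
One capturing group, so `findall` returns just the captured substring from each match — 2 in all.

['qx', 'qx']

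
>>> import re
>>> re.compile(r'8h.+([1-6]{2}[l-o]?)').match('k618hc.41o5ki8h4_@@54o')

Pattern: the literal '8h', then one or more of any character; then exactly 2 of a character in [1-6], then optionally a character in [l-o] (captured).
With `match`, the pattern is implicitly anchored at the beginning.
Here the pattern fails at index 0, so the call returns None.

None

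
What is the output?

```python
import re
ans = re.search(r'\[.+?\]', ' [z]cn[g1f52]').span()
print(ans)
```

A `+?`/`*?`/`{m,n}?` starts at its minimum and grows only as far as needed for what follows to match.
The match spans [1:4] → '[z]'.

(1, 4)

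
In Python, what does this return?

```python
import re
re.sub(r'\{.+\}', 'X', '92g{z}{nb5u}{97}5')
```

'92gX5'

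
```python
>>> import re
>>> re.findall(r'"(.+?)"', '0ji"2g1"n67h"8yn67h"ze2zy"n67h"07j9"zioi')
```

['2g1', '8yn67h', 'n67h']

`findall` collects group 1 from each match (3 total).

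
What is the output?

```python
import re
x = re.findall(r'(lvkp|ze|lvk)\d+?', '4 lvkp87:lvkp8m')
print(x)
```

['lvkp', 'lvkp']

Matches: at [2:7] match 'lvkp8', group 1 = 'lvkp'; at [9:14] match 'lvkp8', group 1 = 'lvkp'.
With a single group, `findall` returns only what that group captured — 2 items.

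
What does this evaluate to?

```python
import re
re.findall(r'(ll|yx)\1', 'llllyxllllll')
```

`\1` has to match the exact text group 1 already captured.
Walking the string: at [0:4] match 'llll', group 1 = 'll'; at [6:10] match 'llll', group 1 = 'll'.
`findall` collects group 1 from each match (2 total).

['ll', 'll']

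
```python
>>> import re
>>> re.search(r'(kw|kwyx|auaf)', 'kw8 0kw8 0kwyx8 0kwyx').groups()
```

('kw',)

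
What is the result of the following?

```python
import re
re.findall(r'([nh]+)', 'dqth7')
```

['h']

With a single group, `findall` returns only what that group captured — 1 item.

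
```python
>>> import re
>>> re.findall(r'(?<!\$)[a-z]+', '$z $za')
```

`(?!…)`/`(?<!…)` only lets a position through if the neighbouring text does NOT match; no characters are consumed.
Walking the string: at [5:6] → 'a'.
Since nothing is captured, `findall` lists the 1 matched substring directly.

['a']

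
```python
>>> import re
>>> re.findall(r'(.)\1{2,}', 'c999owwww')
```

['9', 'w']

The backreference `\1` re-matches whatever the first group consumed, character for character.
Scanning left to right: at [1:4] match '999', group 1 = '9'; at [5:9] match 'wwww', group 1 = 'w'.
`findall` collects group 1 from each match (2 total).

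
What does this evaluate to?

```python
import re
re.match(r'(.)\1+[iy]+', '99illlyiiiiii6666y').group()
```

A backreference is literal: `\1` must see the identical characters the first group matched.
With `match`, the pattern is implicitly anchored at the beginning.
The match spans [0:3] → '99i'.
Captured: group 1 = '9'.

'99i'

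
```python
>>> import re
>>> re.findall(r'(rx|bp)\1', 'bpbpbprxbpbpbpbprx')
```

A backreference is literal: `\1` must see the identical characters the first group matched.
Matches: at [0:4] match 'bpbp', group 1 = 'bp'; at [8:12] match 'bpbp', group 1 = 'bp'; at [12:16] match 'bpbp', group 1 = 'bp'.
One capturing group, so `findall` returns just the captured substring from each match — 3 in all.

['bp', 'bp', 'bp']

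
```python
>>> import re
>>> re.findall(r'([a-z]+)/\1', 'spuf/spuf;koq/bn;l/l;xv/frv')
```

['spuf', 'l']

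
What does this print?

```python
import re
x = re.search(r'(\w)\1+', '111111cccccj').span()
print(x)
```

`\1` has to match the exact text group 1 already captured.
`re.search` scans for the first position where the pattern succeeds.
The match spans [0:6] → '111111'.
Captured: group 1 = '1'.

(0, 6)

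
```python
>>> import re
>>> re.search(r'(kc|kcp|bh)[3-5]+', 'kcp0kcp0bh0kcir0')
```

Here nothing in the string fits, so the call returns None.

None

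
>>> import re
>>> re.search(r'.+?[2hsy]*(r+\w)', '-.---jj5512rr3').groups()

('rr3',)

Pattern: one or more of any character (lazy), then zero or more of one of [2hsy]; then one or more of the literal 'r', then a word character (captured).
Because the quantifier is non-greedy, it stops expanding at the earliest point where the rest of the pattern can succeed.
`re.search` scans for the first position where the pattern succeeds.
The match spans [0:14] → '-.---jj5512rr3'.
Captured: group 1 = 'rr3'.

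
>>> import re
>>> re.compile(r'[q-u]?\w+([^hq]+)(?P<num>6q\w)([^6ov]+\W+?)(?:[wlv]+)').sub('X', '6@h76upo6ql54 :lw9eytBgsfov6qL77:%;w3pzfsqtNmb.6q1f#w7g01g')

This matches optionally a character in [q-u], then one or more of a word character; then one or more of any character except [hq] (captured); then the literal '6q', then a word character (captured as 'num'); then one or more of any character except [6ov], then one or more of a non-word character (lazy) (captured); then one or more of one of [wlv] (non-capturing group).
Matches: at [2:36] → 'h76upo6ql54 :lw9eytBgsfov6qL77:%;w'; at [36:53] → '3pzfsqtNmb.6q1f#w'.
`sub` substitutes 'X' at each match site.

'6@XX7g01g'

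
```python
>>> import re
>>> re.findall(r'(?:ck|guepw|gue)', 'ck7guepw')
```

['ck', 'guepw']

Branches in `(...|...)` are attempted left-to-right; the first branch that allows the whole pattern to succeed is taken.
Scanning left to right: at [0:2] → 'ck'; at [3:8] → 'guepw'.
`findall` yields the raw match text (2 of them) because the pattern has no groups.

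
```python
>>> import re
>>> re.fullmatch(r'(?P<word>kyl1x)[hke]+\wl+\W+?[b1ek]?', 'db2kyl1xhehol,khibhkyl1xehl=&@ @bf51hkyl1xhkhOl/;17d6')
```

None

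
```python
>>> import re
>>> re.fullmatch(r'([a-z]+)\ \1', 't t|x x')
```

`\1` is not a pattern — it's the concrete string captured by group 1, re-applied verbatim.
`re.fullmatch` requires the pattern to consume the entire string.
Here the pattern can't cover the whole string, so the call returns None.

None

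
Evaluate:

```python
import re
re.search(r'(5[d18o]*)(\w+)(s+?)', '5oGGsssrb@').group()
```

The pattern matches a literal '5', then zero or more of one of [d18o] (captured); then one or more of a word character (captured); then one or more of a literal 's' (lazy) (captured).
The match spans [0:7] → '5oGGsss'.

'5oGGsss'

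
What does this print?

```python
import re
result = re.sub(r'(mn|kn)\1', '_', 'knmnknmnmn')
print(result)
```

`\1` has to match the exact text group 1 already captured.
Matches: at [6:10] → 'mnmn'.
Every occurrence is swapped for '_'.

knmnkn_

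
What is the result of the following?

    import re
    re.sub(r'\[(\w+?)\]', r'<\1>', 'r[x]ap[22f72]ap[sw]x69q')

Matches: at [1:4] → '[x]'; at [6:13] → '[22f72]'; at [15:19] → '[sw]'.
`\1` in the replacement pulls in group 1's text for each match.

'r<x>ap<22f72>ap<sw>x69q'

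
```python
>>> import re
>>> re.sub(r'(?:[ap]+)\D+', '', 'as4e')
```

'4e'

The pattern matches one or more of one of [ap] (non-capturing group); then one or more of a non-digit.
Matches: at [0:2] → 'as'.
Every occurrence is swapped for ''.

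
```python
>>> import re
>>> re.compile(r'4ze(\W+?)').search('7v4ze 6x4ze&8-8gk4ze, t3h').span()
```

(2, 6)

The pattern matches the literal '4', then the literal 'ze'; then one or more of a non-word character (lazy) (captured).
`search` walks the string left to right and returns the first match it finds.
The match spans [2:6] → '4ze '.
Captured: group 1 = ' '.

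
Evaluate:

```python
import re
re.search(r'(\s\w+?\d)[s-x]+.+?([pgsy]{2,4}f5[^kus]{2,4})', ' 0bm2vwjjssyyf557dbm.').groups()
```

(' 0bm2', 'ssyyf557db')

The match spans [0:19] → ' 0bm2vwjjssyyf557db'.
Captured: group 1 = ' 0bm2', group 2 = 'ssyyf557db'.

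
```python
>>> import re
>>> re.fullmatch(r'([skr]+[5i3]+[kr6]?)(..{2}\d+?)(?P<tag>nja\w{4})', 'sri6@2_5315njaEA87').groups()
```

('sri6', '@2_5315', 'njaEA87')

The match spans [0:18] → 'sri6@2_5315njaEA87'.
Captured: group 1 = 'sri6', group 2 = '@2_5315', group 3 = 'njaEA87'.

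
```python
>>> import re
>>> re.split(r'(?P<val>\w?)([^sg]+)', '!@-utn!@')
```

The pattern matches optionally a word character (captured as 'val'); then one or more of any character except [sg] (captured).
The group in the pattern means `split` returns the separators' captures alongside the pieces.

['', '', '!@-utn!@', '']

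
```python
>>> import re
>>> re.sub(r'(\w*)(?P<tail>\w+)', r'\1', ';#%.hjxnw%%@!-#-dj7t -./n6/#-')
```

';#%.hjxn%%@!-#-dj7 -./n/#-'

The pattern matches zero or more of a word character (captured); then one or more of a word character (captured as 'tail').
Matches: at [4:9] → 'hjxnw'; at [16:20] → 'dj7t'; at [24:26] → 'n6'.
`\1` in the replacement pulls in group 1's text for each match.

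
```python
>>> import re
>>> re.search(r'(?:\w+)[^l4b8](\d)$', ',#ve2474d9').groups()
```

The match spans [2:10] → 've2474d9'.
Captured: group 1 = '9'.

('9',)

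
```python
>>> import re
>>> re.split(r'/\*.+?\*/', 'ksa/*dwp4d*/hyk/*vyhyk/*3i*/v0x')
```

['ksa', 'hyk', 'v0x']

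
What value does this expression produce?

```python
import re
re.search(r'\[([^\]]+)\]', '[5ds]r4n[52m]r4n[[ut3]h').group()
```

`re.search` tries every starting position until one works.
The match spans [0:5] → '[5ds]'.
Captured: group 1 = '5ds'.

'[5ds]'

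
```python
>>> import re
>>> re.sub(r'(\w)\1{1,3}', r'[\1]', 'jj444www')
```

'[j][4][w]'

After group 1 captures some text, `\1` only succeeds where that same text appears again.
The replacement refers to a captured group, so each match is rewritten using its own captured text.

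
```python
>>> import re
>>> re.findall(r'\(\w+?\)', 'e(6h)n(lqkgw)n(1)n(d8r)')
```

['(6h)', '(lqkgw)', '(1)', '(d8r)']

Walking the string: at [1:5] → '(6h)'; at [6:13] → '(lqkgw)'; at [14:17] → '(1)'; at [18:23] → '(d8r)'.
No capturing groups, so `findall` returns the 4 full match strings.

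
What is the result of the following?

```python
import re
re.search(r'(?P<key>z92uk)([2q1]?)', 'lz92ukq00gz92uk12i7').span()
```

(1, 7)

The pattern matches the literal 'z9', then the literal '2uk' (captured as 'key'); then optionally one of [2q1] (captured).
`re.search` scans for the first position where the pattern succeeds.
The match spans [1:7] → 'z92ukq'.
Captured: group 1 = 'z92uk', group 2 = 'q'.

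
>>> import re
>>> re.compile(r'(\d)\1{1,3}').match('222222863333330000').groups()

A backreference is literal: `\1` must see the identical characters the first group matched.
`re.match` only tries the pattern at the start of the string.
The match spans [0:4] → '2222'.
Captured: group 1 = '2'.

('2',)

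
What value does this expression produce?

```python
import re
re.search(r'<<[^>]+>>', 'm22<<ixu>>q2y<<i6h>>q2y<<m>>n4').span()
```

(3, 10)

Unlike `match`, `search` isn't anchored — it looks for the pattern anywhere in the string.
The match spans [3:10] → '<<ixu>>'.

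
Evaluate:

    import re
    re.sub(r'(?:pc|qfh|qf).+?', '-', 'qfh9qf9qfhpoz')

'---oz'

Branches in `(...|...)` are attempted left-to-right; the first branch that allows the whole pattern to succeed is taken.
Matches: at [0:4] → 'qfh9'; at [4:7] → 'qf9'; at [7:11] → 'qfhp'.
Each match is replaced by '-'.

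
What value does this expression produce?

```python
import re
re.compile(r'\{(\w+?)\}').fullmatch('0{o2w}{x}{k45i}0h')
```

For `fullmatch`, every character of the input must be accounted for by the pattern.
Here the string isn't matched end-to-end, so the call returns None.

None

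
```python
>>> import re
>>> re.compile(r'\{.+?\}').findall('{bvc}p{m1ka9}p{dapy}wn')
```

['{bvc}', '{m1ka9}', '{dapy}']

Lazy quantifiers expand one character at a time until the remainder of the pattern can match.
No capturing groups, so `findall` returns the 3 full match strings.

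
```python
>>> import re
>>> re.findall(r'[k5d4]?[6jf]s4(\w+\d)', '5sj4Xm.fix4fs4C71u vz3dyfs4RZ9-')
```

['C71', 'RZ9']

Pattern: optionally one of [k5d4], then one of [6jf], then the literal 's4'; then one or more of a word character, then a digit (captured).
One capturing group, so `findall` returns just the captured substring from each match — 2 in all.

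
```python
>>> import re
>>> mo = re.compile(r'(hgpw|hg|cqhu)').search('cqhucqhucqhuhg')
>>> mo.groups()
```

Unlike `match`, `search` isn't anchored — it looks for the pattern anywhere in the string.
The match spans [0:4] → 'cqhu'.
Captured: group 1 = 'cqhu'.

('cqhu',)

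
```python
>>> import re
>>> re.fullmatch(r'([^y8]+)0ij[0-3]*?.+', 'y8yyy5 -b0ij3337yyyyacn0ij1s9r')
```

None

The pattern matches one or more of any character except [y8] (captured); then the literal '0ij', then zero or more of a character in [0-3] (lazy); then one or more of any character.
For `fullmatch`, every character of the input must be accounted for by the pattern.
Here the pattern can't cover the whole string, so the call returns None.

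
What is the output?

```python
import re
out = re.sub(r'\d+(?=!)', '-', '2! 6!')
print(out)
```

-! -!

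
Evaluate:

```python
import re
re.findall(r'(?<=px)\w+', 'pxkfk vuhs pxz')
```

['kfk', 'z']

Because the assertion is zero-width, the text it checks is not consumed and won't appear in the result.
No capturing groups, so `findall` returns the 2 full match strings.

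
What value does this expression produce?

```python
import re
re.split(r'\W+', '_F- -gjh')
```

The pattern matches one or more of a non-word character.
Matches to split on: at [2:5] → '- -'.
Splitting on the pattern gives 2 pieces.

['_F', 'gjh']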